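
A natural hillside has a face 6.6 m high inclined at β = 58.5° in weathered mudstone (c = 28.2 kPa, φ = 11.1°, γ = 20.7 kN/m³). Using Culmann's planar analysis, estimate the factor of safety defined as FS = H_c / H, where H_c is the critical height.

H_c = (4c/γ) · sinβ cosφ / [1 − cos(β − φ)]
    = (4·28.2/20.7) · sin58.5°·cos11.1° / [1 − cos47.4°]
    = 5.449 · 0.8367 / 0.3231 = 14.11 m
FS = H_c / H = 14.11 / 6.6 = 2.138

FS = 2.14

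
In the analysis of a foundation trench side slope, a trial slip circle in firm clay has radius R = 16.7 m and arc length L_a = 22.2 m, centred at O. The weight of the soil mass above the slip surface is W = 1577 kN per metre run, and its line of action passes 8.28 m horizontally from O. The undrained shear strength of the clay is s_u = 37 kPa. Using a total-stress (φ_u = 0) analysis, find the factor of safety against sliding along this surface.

Taking moments about the centre O, the resisting moment is provided by the undrained shear strength acting along the arc:
M_R = s_u·L_a·R = 37·22.20·16.7 = 13717.4 kN·m/m
M_D = W·d = 1577·8.28 = 13057.6 kN·m/m
FS = M_R / M_D = 13717.4 / 13057.6 = 1.051

FS = 1.05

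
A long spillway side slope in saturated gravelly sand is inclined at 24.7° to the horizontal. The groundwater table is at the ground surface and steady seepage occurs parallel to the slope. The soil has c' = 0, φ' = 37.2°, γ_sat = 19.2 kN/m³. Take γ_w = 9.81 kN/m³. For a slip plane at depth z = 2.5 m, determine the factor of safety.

FS = 0.81

With seepage parallel to the slope and the water table at the surface, the effective normal stress on the slip plane uses the buoyant unit weight γ' = γ_sat − γ_w while the driving shear stress uses γ_sat:
FS = [c' + γ' z cos²β tanφ'] / [γ_sat z sinβ cosβ]
(For c' = 0 this reduces to FS = (γ'/γ_sat)·tanφ'/tanβ.)
γ' = 19.2 − 9.81 = 9.39 kN/m³
Numerator = 0.0 + 9.39·2.5·cos²24.7°·tan37.2° = 0.0 + 9.39·2.5·0.8254·0.7590 = 14.707 kPa
Denominator = 19.2·2.5·sin24.7°·cos24.7° = 19.2·2.5·0.4179·0.9085 = 18.223 kPa
FS = 14.707 / 18.223 = 0.807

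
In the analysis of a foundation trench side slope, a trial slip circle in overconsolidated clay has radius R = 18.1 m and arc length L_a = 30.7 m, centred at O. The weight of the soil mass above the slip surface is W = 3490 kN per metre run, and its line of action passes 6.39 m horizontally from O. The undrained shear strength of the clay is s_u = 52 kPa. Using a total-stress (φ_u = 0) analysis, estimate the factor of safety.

FS = 1.30

Taking moments about the centre O, the resisting moment is provided by the undrained shear strength acting along the arc:
M_R = s_u·L_a·R = 52·30.70·18.1 = 28894.8 kN·m/m
M_D = W·d = 3490·6.39 = 22301.1 kN·m/m
FS = M_R / M_D = 28894.8 / 22301.1 = 1.296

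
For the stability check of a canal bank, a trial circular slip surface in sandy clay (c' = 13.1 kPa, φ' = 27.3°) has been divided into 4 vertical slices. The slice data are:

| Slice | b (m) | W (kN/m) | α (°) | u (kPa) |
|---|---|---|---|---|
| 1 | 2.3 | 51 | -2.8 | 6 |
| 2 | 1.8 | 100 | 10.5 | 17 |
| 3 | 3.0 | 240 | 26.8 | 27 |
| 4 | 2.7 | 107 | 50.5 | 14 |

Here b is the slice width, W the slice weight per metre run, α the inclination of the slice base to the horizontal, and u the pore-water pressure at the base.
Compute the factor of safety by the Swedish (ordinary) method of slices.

FS = 1.34

Ordinary method of slices: FS = Σ[c'·Δl_i + (W_i cosα_i − u_i·Δl_i)·tanφ'] / Σ W_i sinα_i, with Δl_i = b_i / cosα_i.
Slice 1: Δl = 2.3/cos(-2.8°) = 2.303 m; N'_1 = 51·cos(-2.8°) − 6·2.303 = 37.1; c'Δl = 30.17; W sinα = -2.5
Slice 2: Δl = 1.8/cos10.5° = 1.831 m; N'_2 = 100·cos10.5° − 17·1.831 = 67.2; c'Δl = 23.98; W sinα = 18.2
Slice 3: Δl = 3.0/cos26.8° = 3.361 m; N'_3 = 240·cos26.8° − 27·3.361 = 123.5; c'Δl = 44.03; W sinα = 108.2
Slice 4: Δl = 2.7/cos50.5° = 4.245 m; N'_4 = 107·cos50.5° − 14·4.245 = 8.6; c'Δl = 55.61; W sinα = 82.6
Σc'Δl = 153.8 kN/m; ΣN' = 236.4 kN/m; ΣW sinα = 206.5 kN/m
Resisting = 153.8 + 236.4·tan27.3° = 153.8 + 122.0 = 275.8 kN/m
FS = 275.8 / 206.5 = 1.336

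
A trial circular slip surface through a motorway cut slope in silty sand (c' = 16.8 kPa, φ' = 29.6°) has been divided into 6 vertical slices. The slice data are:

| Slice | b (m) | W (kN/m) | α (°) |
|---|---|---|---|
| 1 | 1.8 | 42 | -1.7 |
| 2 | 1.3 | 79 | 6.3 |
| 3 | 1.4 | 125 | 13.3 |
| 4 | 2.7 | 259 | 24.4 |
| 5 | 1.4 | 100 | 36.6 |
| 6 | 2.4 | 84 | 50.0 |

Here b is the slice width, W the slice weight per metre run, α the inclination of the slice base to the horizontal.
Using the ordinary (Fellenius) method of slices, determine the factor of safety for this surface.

FS = 2.12

Ordinary method of slices: FS = Σ[c'·Δl_i + (W_i cosα_i)·tanφ'] / Σ W_i sinα_i, with Δl_i = b_i / cosα_i.
Slice 1: Δl = 1.8/cos(-1.7°) = 1.801 m; N'_1 = 42·cos(-1.7°) = 42.0; c'Δl = 30.25; W sinα = -1.2
Slice 2: Δl = 1.3/cos6.3° = 1.308 m; N'_2 = 79·cos6.3° = 78.5; c'Δl = 21.97; W sinα = 8.7
Slice 3: Δl = 1.4/cos13.3° = 1.439 m; N'_3 = 125·cos13.3° = 121.6; c'Δl = 24.17; W sinα = 28.8
Slice 4: Δl = 2.7/cos24.4° = 2.965 m; N'_4 = 259·cos24.4° = 235.9; c'Δl = 49.81; W sinα = 107.0
Slice 5: Δl = 1.4/cos36.6° = 1.744 m; N'_5 = 100·cos36.6° = 80.3; c'Δl = 29.30; W sinα = 59.6
Slice 6: Δl = 2.4/cos50.0° = 3.734 m; N'_6 = 84·cos50.0° = 54.0; c'Δl = 62.73; W sinα = 64.3
Σc'Δl = 218.2 kN/m; ΣN' = 612.3 kN/m; ΣW sinα = 267.1 kN/m
Resisting = 218.2 + 612.3·tan29.6° = 218.2 + 347.8 = 566.1 kN/m
FS = 566.1 / 267.1 = 2.119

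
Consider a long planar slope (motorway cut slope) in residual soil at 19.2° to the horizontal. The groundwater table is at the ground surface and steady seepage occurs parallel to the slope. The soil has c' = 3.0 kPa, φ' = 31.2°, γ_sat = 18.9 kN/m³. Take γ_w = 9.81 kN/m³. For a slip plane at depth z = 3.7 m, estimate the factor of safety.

FS = 0.97

With seepage parallel to the slope and the water table at the surface, the effective normal stress on the slip plane uses the buoyant unit weight γ' = γ_sat − γ_w while the driving shear stress uses γ_sat:
FS = [c' + γ' z cos²β tanφ'] / [γ_sat z sinβ cosβ]
γ' = 18.9 − 9.81 = 9.09 kN/m³
Numerator = 3.0 + 9.09·3.7·cos²19.2°·tan31.2° = 3.0 + 9.09·3.7·0.8918·0.6056 = 21.166 kPa
Denominator = 18.9·3.7·sin19.2°·cos19.2° = 18.9·3.7·0.3289·0.9444 = 21.718 kPa
FS = 21.166 / 21.718 = 0.975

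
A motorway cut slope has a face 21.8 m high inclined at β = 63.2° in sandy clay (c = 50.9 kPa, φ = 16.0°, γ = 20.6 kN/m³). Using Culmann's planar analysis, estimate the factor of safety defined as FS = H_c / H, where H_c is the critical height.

H_c = (4c/γ) · sinβ cosφ / [1 − cos(β − φ)]
    = (4·50.9/20.6) · sin63.2°·cos16.0° / [1 − cos47.2°]
    = 9.883 · 0.8580 / 0.3206 = 26.45 m
FS = H_c / H = 26.45 / 21.8 = 1.213

FS = 1.21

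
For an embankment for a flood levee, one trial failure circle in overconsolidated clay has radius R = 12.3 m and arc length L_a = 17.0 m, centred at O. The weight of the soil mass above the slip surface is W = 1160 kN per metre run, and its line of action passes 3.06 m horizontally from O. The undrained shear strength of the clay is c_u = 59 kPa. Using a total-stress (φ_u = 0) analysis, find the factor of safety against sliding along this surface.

FS = 3.48

Taking moments about the centre O, the resisting moment is provided by the undrained shear strength acting along the arc:
M_R = c_u·L_a·R = 59·17.00·12.3 = 12336.9 kN·m/m
M_D = W·d = 1160·3.06 = 3549.6 kN·m/m
FS = M_R / M_D = 12336.9 / 3549.6 = 3.476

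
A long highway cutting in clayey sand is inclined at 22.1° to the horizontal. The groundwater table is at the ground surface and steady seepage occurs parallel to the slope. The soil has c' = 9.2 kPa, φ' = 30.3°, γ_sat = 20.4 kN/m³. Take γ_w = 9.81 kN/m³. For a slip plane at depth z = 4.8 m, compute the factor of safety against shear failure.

With seepage parallel to the slope and the water table at the surface, the effective normal stress on the slip plane uses the buoyant unit weight γ' = γ_sat − γ_w while the driving shear stress uses γ_sat:
FS = [c' + γ' z cos²β tanφ'] / [γ_sat z sinβ cosβ]
γ' = 20.4 − 9.81 = 10.59 kN/m³
Numerator = 9.2 + 10.59·4.8·cos²22.1°·tan30.3° = 9.2 + 10.59·4.8·0.8585·0.5844 = 34.699 kPa
Denominator = 20.4·4.8·sin22.1°·cos22.1° = 20.4·4.8·0.3762·0.9265 = 34.133 kPa
FS = 34.699 / 34.133 = 1.017

FS = 1.02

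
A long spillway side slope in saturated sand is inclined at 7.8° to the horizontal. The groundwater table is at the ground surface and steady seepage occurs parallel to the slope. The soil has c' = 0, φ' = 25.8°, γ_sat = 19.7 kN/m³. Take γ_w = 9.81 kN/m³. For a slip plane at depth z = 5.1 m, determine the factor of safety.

FS = 1.77

With seepage parallel to the slope and the water table at the surface, the effective normal stress on the slip plane uses the buoyant unit weight γ' = γ_sat − γ_w while the driving shear stress uses γ_sat:
FS = [c' + γ' z cos²β tanφ'] / [γ_sat z sinβ cosβ]
(For c' = 0 this reduces to FS = (γ'/γ_sat)·tanφ'/tanβ.)
γ' = 19.7 − 9.81 = 9.89 kN/m³
Numerator = 0.0 + 9.89·5.1·cos²7.8°·tan25.8° = 0.0 + 9.89·5.1·0.9816·0.4834 = 23.934 kPa
Denominator = 19.7·5.1·sin7.8°·cos7.8° = 19.7·5.1·0.1357·0.9907 = 13.509 kPa
FS = 23.934 / 13.509 = 1.772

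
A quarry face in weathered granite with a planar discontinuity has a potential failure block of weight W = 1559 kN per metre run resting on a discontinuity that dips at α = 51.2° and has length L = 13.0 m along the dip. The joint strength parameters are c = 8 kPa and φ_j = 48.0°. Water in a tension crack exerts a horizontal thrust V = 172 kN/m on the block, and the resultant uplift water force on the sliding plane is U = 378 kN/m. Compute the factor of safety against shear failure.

FS = 0.47

Resolving the block weight along and normal to the plane and applying the Mohr–Coulomb strength on the joint:
N' = W cosα − U − V sinα = 1559·cos51.2° − 378 − 172·sin51.2° = 464.8 kN/m
Driving force T = W sinα + V cosα = 1559·sin51.2° + 172·cos51.2° = 1322.8 kN/m
Resisting force R = c·L + N'·tanφ_j = 8·13.0 + 464.8·tan48.0° = 104.0 + 516.2 = 620.2 kN/m
FS = R / T = 620.2 / 1322.8 = 0.469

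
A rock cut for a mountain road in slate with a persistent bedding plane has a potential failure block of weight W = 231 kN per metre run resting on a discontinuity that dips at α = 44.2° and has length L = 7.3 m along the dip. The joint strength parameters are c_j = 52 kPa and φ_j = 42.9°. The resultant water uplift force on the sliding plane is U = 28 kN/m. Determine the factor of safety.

FS = 3.15

Resolving the block weight along and normal to the plane and applying the Mohr–Coulomb strength on the joint:
N' = W cosα − U = 231·cos44.2° − 28 = 137.6 kN/m
Driving force T = W sinα = 231·sin44.2° = 161.0 kN/m
Resisting force R = c_j·L + N'·tanφ_j = 52·7.3 + 137.6·tan42.9° = 379.6 + 127.9 = 507.5 kN/m
FS = R / T = 507.5 / 161.0 = 3.151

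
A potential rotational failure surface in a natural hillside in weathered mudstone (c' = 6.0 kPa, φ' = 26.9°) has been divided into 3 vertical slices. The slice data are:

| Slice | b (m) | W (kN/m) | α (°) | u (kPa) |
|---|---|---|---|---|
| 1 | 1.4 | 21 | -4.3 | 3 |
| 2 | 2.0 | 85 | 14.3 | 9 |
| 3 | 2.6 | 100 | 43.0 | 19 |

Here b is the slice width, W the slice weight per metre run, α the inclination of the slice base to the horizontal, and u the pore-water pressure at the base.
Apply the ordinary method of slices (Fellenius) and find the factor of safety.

Ordinary method of slices: FS = Σ[c'·Δl_i + (W_i cosα_i − u_i·Δl_i)·tanφ'] / Σ W_i sinα_i, with Δl_i = b_i / cosα_i.
Slice 1: Δl = 1.4/cos(-4.3°) = 1.404 m; N'_1 = 21·cos(-4.3°) − 3·1.404 = 16.7; c'Δl = 8.42; W sinα = -1.6
Slice 2: Δl = 2.0/cos14.3° = 2.064 m; N'_2 = 85·cos14.3° − 9·2.064 = 63.8; c'Δl = 12.38; W sinα = 21.0
Slice 3: Δl = 2.6/cos43.0° = 3.555 m; N'_3 = 100·cos43.0° − 19·3.555 = 5.6; c'Δl = 21.33; W sinα = 68.2
Σc'Δl = 42.1 kN/m; ΣN' = 86.1 kN/m; ΣW sinα = 87.6 kN/m
Resisting = 42.1 + 86.1·tan26.9° = 42.1 + 43.7 = 85.8 kN/m
FS = 85.8 / 87.6 = 0.979

FS = 0.98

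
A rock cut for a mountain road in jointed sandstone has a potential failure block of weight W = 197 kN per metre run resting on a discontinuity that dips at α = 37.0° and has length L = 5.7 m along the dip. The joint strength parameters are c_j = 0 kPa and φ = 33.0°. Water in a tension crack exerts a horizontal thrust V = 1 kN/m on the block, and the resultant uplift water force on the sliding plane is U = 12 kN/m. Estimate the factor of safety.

FS = 0.79

Resolving the block weight along and normal to the plane and applying the Mohr–Coulomb strength on the joint:
N' = W cosα − U − V sinα = 197·cos37.0° − 12 − 1·sin37.0° = 144.7 kN/m
Driving force T = W sinα + V cosα = 197·sin37.0° + 1·cos37.0° = 119.4 kN/m
Resisting force R = c_j·L + N'·tanφ = 0·5.7 + 144.7·tan33.0° = 0.0 + 94.0 = 94.0 kN/m
FS = R / T = 94.0 / 119.4 = 0.787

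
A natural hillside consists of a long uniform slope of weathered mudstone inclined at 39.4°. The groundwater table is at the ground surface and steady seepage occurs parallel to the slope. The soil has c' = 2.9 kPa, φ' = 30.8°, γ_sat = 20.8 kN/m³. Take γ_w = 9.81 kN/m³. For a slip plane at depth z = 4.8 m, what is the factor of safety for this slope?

With seepage parallel to the slope and the water table at the surface, the effective normal stress on the slip plane uses the buoyant unit weight γ' = γ_sat − γ_w while the driving shear stress uses γ_sat:
FS = [c' + γ' z cos²β tanφ'] / [γ_sat z sinβ cosβ]
γ' = 20.8 − 9.81 = 10.99 kN/m³
Numerator = 2.9 + 10.99·4.8·cos²39.4°·tan30.8° = 2.9 + 10.99·4.8·0.5971·0.5961 = 21.677 kPa
Denominator = 20.8·4.8·sin39.4°·cos39.4° = 20.8·4.8·0.6347·0.7727 = 48.969 kPa
FS = 21.677 / 48.969 = 0.443

FS = 0.44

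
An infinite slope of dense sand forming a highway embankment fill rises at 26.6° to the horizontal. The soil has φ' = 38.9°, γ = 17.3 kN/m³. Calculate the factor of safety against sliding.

FS = 1.61

For a dry cohesionless infinite slope the factor of safety is FS = tanφ' / tanβ.
FS = tan38.9° / tan26.6° = 0.8069 / 0.5008 = 1.611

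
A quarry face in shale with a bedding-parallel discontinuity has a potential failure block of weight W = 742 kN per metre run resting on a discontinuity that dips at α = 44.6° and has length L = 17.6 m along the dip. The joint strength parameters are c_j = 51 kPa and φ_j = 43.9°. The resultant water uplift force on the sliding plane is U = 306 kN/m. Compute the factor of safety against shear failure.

FS = 2.13

Resolving the block weight along and normal to the plane and applying the Mohr–Coulomb strength on the joint:
N' = W cosα − U = 742·cos44.6° − 306 = 222.3 kN/m
Driving force T = W sinα = 742·sin44.6° = 521.0 kN/m
Resisting force R = c_j·L + N'·tanφ_j = 51·17.6 + 222.3·tan43.9° = 897.6 + 213.9 = 1111.5 kN/m
FS = R / T = 1111.5 / 521.0 = 2.133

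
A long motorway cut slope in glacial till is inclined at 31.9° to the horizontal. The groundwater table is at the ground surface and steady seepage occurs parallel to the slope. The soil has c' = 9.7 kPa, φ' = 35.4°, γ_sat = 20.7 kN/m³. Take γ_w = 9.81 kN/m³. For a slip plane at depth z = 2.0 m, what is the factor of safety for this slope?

With seepage parallel to the slope and the water table at the surface, the effective normal stress on the slip plane uses the buoyant unit weight γ' = γ_sat − γ_w while the driving shear stress uses γ_sat:
FS = [c' + γ' z cos²β tanφ'] / [γ_sat z sinβ cosβ]
γ' = 20.7 − 9.81 = 10.89 kN/m³
Numerator = 9.7 + 10.89·2.0·cos²31.9°·tan35.4° = 9.7 + 10.89·2.0·0.7208·0.7107 = 20.856 kPa
Denominator = 20.7·2.0·sin31.9°·cos31.9° = 20.7·2.0·0.5284·0.8490 = 18.573 kPa
FS = 20.856 / 18.573 = 1.123

FS = 1.12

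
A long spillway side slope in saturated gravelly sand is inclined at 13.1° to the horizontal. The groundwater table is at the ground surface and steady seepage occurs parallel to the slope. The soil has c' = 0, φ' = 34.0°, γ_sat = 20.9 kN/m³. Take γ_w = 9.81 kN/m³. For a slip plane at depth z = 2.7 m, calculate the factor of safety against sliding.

With seepage parallel to the slope and the water table at the surface, the effective normal stress on the slip plane uses the buoyant unit weight γ' = γ_sat − γ_w while the driving shear stress uses γ_sat:
FS = [c' + γ' z cos²β tanφ'] / [γ_sat z sinβ cosβ]
(For c' = 0 this reduces to FS = (γ'/γ_sat)·tanφ'/tanβ.)
γ' = 20.9 − 9.81 = 11.09 kN/m³
Numerator = 0.0 + 11.09·2.7·cos²13.1°·tan34.0° = 0.0 + 11.09·2.7·0.9486·0.6745 = 19.159 kPa
Denominator = 20.9·2.7·sin13.1°·cos13.1° = 20.9·2.7·0.2267·0.9740 = 12.457 kPa
FS = 19.159 / 12.457 = 1.538

FS = 1.54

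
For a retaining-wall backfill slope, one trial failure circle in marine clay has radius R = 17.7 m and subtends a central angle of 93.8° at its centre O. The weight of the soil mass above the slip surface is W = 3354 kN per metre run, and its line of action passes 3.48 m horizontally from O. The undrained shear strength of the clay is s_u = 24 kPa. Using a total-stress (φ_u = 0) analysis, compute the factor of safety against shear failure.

Taking moments about the centre O, the resisting moment is provided by the undrained shear strength acting along the arc:
Arc length L_a = R·θ = 17.7·(93.8°·π/180) = 17.7·1.6371 = 28.98 m
M_R = s_u·L_a·R = 24·28.98·17.7 = 12309.4 kN·m/m
M_D = W·d = 3354·3.48 = 11671.9 kN·m/m
FS = M_R / M_D = 12309.4 / 11671.9 = 1.055

FS = 1.05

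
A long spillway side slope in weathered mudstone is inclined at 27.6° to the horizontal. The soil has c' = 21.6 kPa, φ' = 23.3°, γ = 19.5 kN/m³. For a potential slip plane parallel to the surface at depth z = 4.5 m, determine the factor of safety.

For an infinite slope with a slip plane parallel to the surface (no pore pressure): FS = [c' + γz cos²β tanφ'] / [γz sinβ cosβ].
γz = 19.5·4.5 = 87.75 kN/m²
Numerator = 21.6 + 87.75·cos²27.6°·tan23.3° = 21.6 + 87.75·0.7854·0.4307 = 51.280 kPa
Denominator = 87.75·sin27.6°·cos27.6° = 87.75·0.4633·0.8862 = 36.028 kPa
FS = 51.280 / 36.028 = 1.423

FS = 1.42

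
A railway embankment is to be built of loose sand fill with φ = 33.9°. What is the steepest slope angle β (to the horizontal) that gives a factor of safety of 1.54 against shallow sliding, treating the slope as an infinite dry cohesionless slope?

For an infinite dry cohesionless slope FS = tanφ/tanβ, so tanβ = tanφ / FS.
tanβ = tan33.9° / 1.54 = 0.6720 / 1.54 = 0.4363
β = arctan(0.4363) = 23.57°

β = 23.6°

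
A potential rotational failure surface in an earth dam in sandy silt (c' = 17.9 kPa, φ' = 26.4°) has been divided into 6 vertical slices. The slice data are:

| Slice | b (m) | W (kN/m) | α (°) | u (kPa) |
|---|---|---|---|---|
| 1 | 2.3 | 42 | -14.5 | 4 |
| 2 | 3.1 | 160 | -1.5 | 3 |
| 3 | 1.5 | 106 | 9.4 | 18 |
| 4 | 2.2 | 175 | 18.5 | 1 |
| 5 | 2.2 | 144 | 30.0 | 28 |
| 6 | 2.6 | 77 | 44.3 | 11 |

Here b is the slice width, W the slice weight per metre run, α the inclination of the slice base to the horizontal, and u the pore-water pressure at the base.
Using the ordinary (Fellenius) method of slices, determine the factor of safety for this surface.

Ordinary method of slices: FS = Σ[c'·Δl_i + (W_i cosα_i − u_i·Δl_i)·tanφ'] / Σ W_i sinα_i, with Δl_i = b_i / cosα_i.
Slice 1: Δl = 2.3/cos(-14.5°) = 2.376 m; N'_1 = 42·cos(-14.5°) − 4·2.376 = 31.2; c'Δl = 42.52; W sinα = -10.5
Slice 2: Δl = 3.1/cos(-1.5°) = 3.101 m; N'_2 = 160·cos(-1.5°) − 3·3.101 = 150.6; c'Δl = 55.51; W sinα = -4.2
Slice 3: Δl = 1.5/cos9.4° = 1.520 m; N'_3 = 106·cos9.4° − 18·1.520 = 77.2; c'Δl = 27.22; W sinα = 17.3
Slice 4: Δl = 2.2/cos18.5° = 2.320 m; N'_4 = 175·cos18.5° − 1·2.320 = 163.6; c'Δl = 41.53; W sinα = 55.5
Slice 5: Δl = 2.2/cos30.0° = 2.540 m; N'_5 = 144·cos30.0° − 28·2.540 = 53.6; c'Δl = 45.47; W sinα = 72.0
Slice 6: Δl = 2.6/cos44.3° = 3.633 m; N'_6 = 77·cos44.3° − 11·3.633 = 15.1; c'Δl = 65.03; W sinα = 53.8
Σc'Δl = 277.3 kN/m; ΣN' = 491.4 kN/m; ΣW sinα = 183.9 kN/m
Resisting = 277.3 + 491.4·tan26.4° = 277.3 + 243.9 = 521.2 kN/m
FS = 521.2 / 183.9 = 2.834

FS = 2.83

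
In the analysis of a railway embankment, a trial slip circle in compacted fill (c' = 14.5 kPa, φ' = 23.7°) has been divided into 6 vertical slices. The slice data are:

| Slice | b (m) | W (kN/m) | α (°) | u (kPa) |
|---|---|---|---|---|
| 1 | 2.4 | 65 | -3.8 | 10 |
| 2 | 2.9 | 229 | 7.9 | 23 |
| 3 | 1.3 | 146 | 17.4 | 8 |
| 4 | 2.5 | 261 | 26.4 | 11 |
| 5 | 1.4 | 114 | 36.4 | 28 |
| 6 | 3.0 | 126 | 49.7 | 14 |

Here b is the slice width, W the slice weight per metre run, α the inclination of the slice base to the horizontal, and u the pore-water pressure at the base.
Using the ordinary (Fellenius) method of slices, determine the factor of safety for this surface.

FS = 1.40

Ordinary method of slices: FS = Σ[c'·Δl_i + (W_i cosα_i − u_i·Δl_i)·tanφ'] / Σ W_i sinα_i, with Δl_i = b_i / cosα_i.
Slice 1: Δl = 2.4/cos(-3.8°) = 2.405 m; N'_1 = 65·cos(-3.8°) − 10·2.405 = 40.8; c'Δl = 34.88; W sinα = -4.3
Slice 2: Δl = 2.9/cos7.9° = 2.928 m; N'_2 = 229·cos7.9° − 23·2.928 = 159.5; c'Δl = 42.45; W sinα = 31.5
Slice 3: Δl = 1.3/cos17.4° = 1.362 m; N'_3 = 146·cos17.4° − 8·1.362 = 128.4; c'Δl = 19.75; W sinα = 43.7
Slice 4: Δl = 2.5/cos26.4° = 2.791 m; N'_4 = 261·cos26.4° − 11·2.791 = 203.1; c'Δl = 40.47; W sinα = 116.0
Slice 5: Δl = 1.4/cos36.4° = 1.739 m; N'_5 = 114·cos36.4° − 28·1.739 = 43.1; c'Δl = 25.22; W sinα = 67.6
Slice 6: Δl = 3.0/cos49.7° = 4.638 m; N'_6 = 126·cos49.7° − 14·4.638 = 16.6; c'Δl = 67.26; W sinα = 96.1
Σc'Δl = 230.0 kN/m; ΣN' = 591.4 kN/m; ΣW sinα = 350.6 kN/m
Resisting = 230.0 + 591.4·tan23.7° = 230.0 + 259.6 = 489.6 kN/m
FS = 489.6 / 350.6 = 1.396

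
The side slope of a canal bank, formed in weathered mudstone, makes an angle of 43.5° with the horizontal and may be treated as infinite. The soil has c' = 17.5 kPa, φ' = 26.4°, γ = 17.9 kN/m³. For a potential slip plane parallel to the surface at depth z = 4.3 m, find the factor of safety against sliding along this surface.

For an infinite slope with a slip plane parallel to the surface (no pore pressure): FS = [c' + γz cos²β tanφ'] / [γz sinβ cosβ].
γz = 17.9·4.3 = 76.97 kN/m²
Numerator = 17.5 + 76.97·cos²43.5°·tan26.4° = 17.5 + 76.97·0.5262·0.4964 = 37.604 kPa
Denominator = 76.97·sin43.5°·cos43.5° = 76.97·0.6884·0.7254 = 38.432 kPa
FS = 37.604 / 38.432 = 0.978

FS = 0.98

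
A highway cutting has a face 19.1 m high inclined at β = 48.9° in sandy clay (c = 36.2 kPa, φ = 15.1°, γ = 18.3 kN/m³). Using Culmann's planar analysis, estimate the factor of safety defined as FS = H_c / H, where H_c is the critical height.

H_c = (4c/γ) · sinβ cosφ / [1 − cos(β − φ)]
    = (4·36.2/18.3) · sin48.9°·cos15.1° / [1 − cos33.8°]
    = 7.913 · 0.7275 / 0.1690 = 34.06 m
FS = H_c / H = 34.06 / 19.1 = 1.783

FS = 1.78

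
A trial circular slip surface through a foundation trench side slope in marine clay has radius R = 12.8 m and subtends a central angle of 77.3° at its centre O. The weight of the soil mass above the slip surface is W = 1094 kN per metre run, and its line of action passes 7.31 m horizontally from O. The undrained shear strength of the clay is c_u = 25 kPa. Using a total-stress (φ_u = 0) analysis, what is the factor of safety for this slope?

Taking moments about the centre O, the resisting moment is provided by the undrained shear strength acting along the arc:
Arc length L_a = R·θ = 12.8·(77.3°·π/180) = 12.8·1.3491 = 17.27 m
M_R = c_u·L_a·R = 25·17.27·12.8 = 5526.1 kN·m/m
M_D = W·d = 1094·7.31 = 7997.1 kN·m/m
FS = M_R / M_D = 5526.1 / 7997.1 = 0.691

FS = 0.69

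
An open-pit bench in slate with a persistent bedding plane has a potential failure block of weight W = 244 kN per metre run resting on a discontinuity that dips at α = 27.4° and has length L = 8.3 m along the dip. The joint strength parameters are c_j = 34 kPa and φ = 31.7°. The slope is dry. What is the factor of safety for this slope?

Resolving the block weight along and normal to the plane and applying the Mohr–Coulomb strength on the joint:
N' = W cosα = 244·cos27.4° = 216.6 kN/m
Driving force T = W sinα = 244·sin27.4° = 112.3 kN/m
Resisting force R = c_j·L + N'·tanφ = 34·8.3 + 216.6·tan31.7° = 282.2 + 133.8 = 416.0 kN/m
FS = R / T = 416.0 / 112.3 = 3.705

FS = 3.70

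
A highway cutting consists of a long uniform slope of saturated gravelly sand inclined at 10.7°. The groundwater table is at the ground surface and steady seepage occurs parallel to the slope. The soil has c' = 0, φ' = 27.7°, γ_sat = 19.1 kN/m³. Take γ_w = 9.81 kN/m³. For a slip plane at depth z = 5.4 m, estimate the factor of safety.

FS = 1.35

With seepage parallel to the slope and the water table at the surface, the effective normal stress on the slip plane uses the buoyant unit weight γ' = γ_sat − γ_w while the driving shear stress uses γ_sat:
FS = [c' + γ' z cos²β tanφ'] / [γ_sat z sinβ cosβ]
(For c' = 0 this reduces to FS = (γ'/γ_sat)·tanφ'/tanβ.)
γ' = 19.1 − 9.81 = 9.29 kN/m³
Numerator = 0.0 + 9.29·5.4·cos²10.7°·tan27.7° = 0.0 + 9.29·5.4·0.9655·0.5250 = 25.430 kPa
Denominator = 19.1·5.4·sin10.7°·cos10.7° = 19.1·5.4·0.1857·0.9826 = 18.817 kPa
FS = 25.430 / 18.817 = 1.351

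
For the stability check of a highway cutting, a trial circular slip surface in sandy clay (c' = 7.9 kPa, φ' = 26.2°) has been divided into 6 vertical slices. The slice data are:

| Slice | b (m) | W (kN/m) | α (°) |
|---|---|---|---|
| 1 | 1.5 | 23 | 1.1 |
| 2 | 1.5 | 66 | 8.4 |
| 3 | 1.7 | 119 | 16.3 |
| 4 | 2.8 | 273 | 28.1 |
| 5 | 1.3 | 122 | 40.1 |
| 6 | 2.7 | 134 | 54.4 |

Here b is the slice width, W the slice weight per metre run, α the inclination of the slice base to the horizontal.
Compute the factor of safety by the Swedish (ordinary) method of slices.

Ordinary method of slices: FS = Σ[c'·Δl_i + (W_i cosα_i)·tanφ'] / Σ W_i sinα_i, with Δl_i = b_i / cosα_i.
Slice 1: Δl = 1.5/cos1.1° = 1.500 m; N'_1 = 23·cos1.1° = 23.0; c'Δl = 11.85; W sinα = 0.4
Slice 2: Δl = 1.5/cos8.4° = 1.516 m; N'_2 = 66·cos8.4° = 65.3; c'Δl = 11.98; W sinα = 9.6
Slice 3: Δl = 1.7/cos16.3° = 1.771 m; N'_3 = 119·cos16.3° = 114.2; c'Δl = 13.99; W sinα = 33.4
Slice 4: Δl = 2.8/cos28.1° = 3.174 m; N'_4 = 273·cos28.1° = 240.8; c'Δl = 25.08; W sinα = 128.6
Slice 5: Δl = 1.3/cos40.1° = 1.700 m; N'_5 = 122·cos40.1° = 93.3; c'Δl = 13.43; W sinα = 78.6
Slice 6: Δl = 2.7/cos54.4° = 4.638 m; N'_6 = 134·cos54.4° = 78.0; c'Δl = 36.64; W sinα = 109.0
Σc'Δl = 113.0 kN/m; ΣN' = 614.7 kN/m; ΣW sinα = 359.6 kN/m
Resisting = 113.0 + 614.7·tan26.2° = 113.0 + 302.4 = 415.4 kN/m
FS = 415.4 / 359.6 = 1.155

FS = 1.16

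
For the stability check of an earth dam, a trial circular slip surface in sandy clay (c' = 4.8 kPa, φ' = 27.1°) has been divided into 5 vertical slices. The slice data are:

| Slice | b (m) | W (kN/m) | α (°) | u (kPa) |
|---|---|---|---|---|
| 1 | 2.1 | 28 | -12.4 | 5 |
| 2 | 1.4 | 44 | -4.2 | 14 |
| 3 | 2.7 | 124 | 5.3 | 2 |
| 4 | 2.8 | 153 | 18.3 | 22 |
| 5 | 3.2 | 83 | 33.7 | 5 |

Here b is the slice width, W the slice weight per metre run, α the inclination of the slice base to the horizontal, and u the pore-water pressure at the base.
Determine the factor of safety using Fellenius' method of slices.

FS = 2.19

Ordinary method of slices: FS = Σ[c'·Δl_i + (W_i cosα_i − u_i·Δl_i)·tanφ'] / Σ W_i sinα_i, with Δl_i = b_i / cosα_i.
Slice 1: Δl = 2.1/cos(-12.4°) = 2.150 m; N'_1 = 28·cos(-12.4°) − 5·2.150 = 16.6; c'Δl = 10.32; W sinα = -6.0
Slice 2: Δl = 1.4/cos(-4.2°) = 1.404 m; N'_2 = 44·cos(-4.2°) − 14·1.404 = 24.2; c'Δl = 6.74; W sinα = -3.2
Slice 3: Δl = 2.7/cos5.3° = 2.712 m; N'_3 = 124·cos5.3° − 2·2.712 = 118.0; c'Δl = 13.02; W sinα = 11.5
Slice 4: Δl = 2.8/cos18.3° = 2.949 m; N'_4 = 153·cos18.3° − 22·2.949 = 80.4; c'Δl = 14.16; W sinα = 48.0
Slice 5: Δl = 3.2/cos33.7° = 3.846 m; N'_5 = 83·cos33.7° − 5·3.846 = 49.8; c'Δl = 18.46; W sinα = 46.1
Σc'Δl = 62.7 kN/m; ΣN' = 289.1 kN/m; ΣW sinα = 96.3 kN/m
Resisting = 62.7 + 289.1·tan27.1° = 62.7 + 147.9 = 210.6 kN/m
FS = 210.6 / 96.3 = 2.187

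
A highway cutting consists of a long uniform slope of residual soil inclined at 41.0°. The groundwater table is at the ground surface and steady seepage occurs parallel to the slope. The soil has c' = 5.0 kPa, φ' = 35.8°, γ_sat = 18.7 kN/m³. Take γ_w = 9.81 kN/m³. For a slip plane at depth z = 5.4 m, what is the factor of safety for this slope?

With seepage parallel to the slope and the water table at the surface, the effective normal stress on the slip plane uses the buoyant unit weight γ' = γ_sat − γ_w while the driving shear stress uses γ_sat:
FS = [c' + γ' z cos²β tanφ'] / [γ_sat z sinβ cosβ]
γ' = 18.7 − 9.81 = 8.89 kN/m³
Numerator = 5.0 + 8.89·5.4·cos²41.0°·tan35.8° = 5.0 + 8.89·5.4·0.5696·0.7212 = 24.721 kPa
Denominator = 18.7·5.4·sin41.0°·cos41.0° = 18.7·5.4·0.6561·0.7547 = 49.999 kPa
FS = 24.721 / 49.999 = 0.494

FS = 0.49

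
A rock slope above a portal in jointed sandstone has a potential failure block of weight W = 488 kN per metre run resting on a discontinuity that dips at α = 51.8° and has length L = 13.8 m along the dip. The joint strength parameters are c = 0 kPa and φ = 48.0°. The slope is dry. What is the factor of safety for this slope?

FS = 0.87

Resolving the block weight along and normal to the plane and applying the Mohr–Coulomb strength on the joint:
N' = W cosα = 488·cos51.8° = 301.8 kN/m
Driving force T = W sinα = 488·sin51.8° = 383.5 kN/m
Resisting force R = c·L + N'·tanφ = 0·13.8 + 301.8·tan48.0° = 0.0 + 335.2 = 335.2 kN/m
FS = R / T = 335.2 / 383.5 = 0.874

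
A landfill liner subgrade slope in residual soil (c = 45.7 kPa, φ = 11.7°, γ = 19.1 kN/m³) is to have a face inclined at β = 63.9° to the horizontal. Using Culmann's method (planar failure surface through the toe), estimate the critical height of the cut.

Culmann's analysis gives the critical failure plane at α_cr = (β + φ)/2 = (63.9 + 11.7)/2 = 37.8°, and the critical height
H_c = (4c/γ) · sinβ cosφ / [1 − cos(β − φ)]
    = (4·45.7/19.1) · sin63.9°·cos11.7° / [1 − cos(52.2°)]
    = 9.571 · 0.8980·0.9792 / [1 − 0.6129]
    = 9.571 · 0.8794 / 0.3871
    = 21.74 m

H_c = 21.74 m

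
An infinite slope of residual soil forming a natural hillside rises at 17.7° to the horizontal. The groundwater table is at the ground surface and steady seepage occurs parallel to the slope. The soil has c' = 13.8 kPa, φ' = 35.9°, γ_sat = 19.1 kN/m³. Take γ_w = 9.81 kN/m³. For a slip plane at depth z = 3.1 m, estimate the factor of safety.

FS = 1.91

With seepage parallel to the slope and the water table at the surface, the effective normal stress on the slip plane uses the buoyant unit weight γ' = γ_sat − γ_w while the driving shear stress uses γ_sat:
FS = [c' + γ' z cos²β tanφ'] / [γ_sat z sinβ cosβ]
γ' = 19.1 − 9.81 = 9.29 kN/m³
Numerator = 13.8 + 9.29·3.1·cos²17.7°·tan35.9° = 13.8 + 9.29·3.1·0.9076·0.7239 = 32.720 kPa
Denominator = 19.1·3.1·sin17.7°·cos17.7° = 19.1·3.1·0.3040·0.9527 = 17.150 kPa
FS = 32.720 / 17.150 = 1.908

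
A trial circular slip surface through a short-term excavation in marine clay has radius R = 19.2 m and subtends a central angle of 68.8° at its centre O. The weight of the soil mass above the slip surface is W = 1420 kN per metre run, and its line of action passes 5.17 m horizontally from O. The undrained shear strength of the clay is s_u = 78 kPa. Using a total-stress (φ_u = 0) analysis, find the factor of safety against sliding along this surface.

FS = 4.70

Taking moments about the centre O, the resisting moment is provided by the undrained shear strength acting along the arc:
Arc length L_a = R·θ = 19.2·(68.8°·π/180) = 19.2·1.2008 = 23.06 m
M_R = s_u·L_a·R = 78·23.06·19.2 = 34527.3 kN·m/m
M_D = W·d = 1420·5.17 = 7341.4 kN·m/m
FS = M_R / M_D = 34527.3 / 7341.4 = 4.703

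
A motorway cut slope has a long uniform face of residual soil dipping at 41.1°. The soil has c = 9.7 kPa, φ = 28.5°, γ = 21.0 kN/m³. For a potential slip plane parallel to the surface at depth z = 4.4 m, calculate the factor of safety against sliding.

For an infinite slope with a slip plane parallel to the surface (no pore pressure): FS = [c + γz cos²β tanφ] / [γz sinβ cosβ].
γz = 21.0·4.4 = 92.40 kN/m²
Numerator = 9.7 + 92.40·cos²41.1°·tan28.5° = 9.7 + 92.40·0.5679·0.5430 = 38.189 kPa
Denominator = 92.40·sin41.1°·cos41.1° = 92.40·0.6574·0.7536 = 45.773 kPa
FS = 38.189 / 45.773 = 0.834

FS = 0.83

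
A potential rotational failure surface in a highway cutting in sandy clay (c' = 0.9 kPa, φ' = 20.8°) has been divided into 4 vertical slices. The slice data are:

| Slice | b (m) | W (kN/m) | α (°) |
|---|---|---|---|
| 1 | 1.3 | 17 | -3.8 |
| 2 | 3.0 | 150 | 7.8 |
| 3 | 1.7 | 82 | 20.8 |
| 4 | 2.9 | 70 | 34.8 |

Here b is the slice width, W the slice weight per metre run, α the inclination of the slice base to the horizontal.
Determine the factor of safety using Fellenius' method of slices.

FS = 1.39

Ordinary method of slices: FS = Σ[c'·Δl_i + (W_i cosα_i)·tanφ'] / Σ W_i sinα_i, with Δl_i = b_i / cosα_i.
Slice 1: Δl = 1.3/cos(-3.8°) = 1.303 m; N'_1 = 17·cos(-3.8°) = 17.0; c'Δl = 1.17; W sinα = -1.1
Slice 2: Δl = 3.0/cos7.8° = 3.028 m; N'_2 = 150·cos7.8° = 148.6; c'Δl = 2.73; W sinα = 20.4
Slice 3: Δl = 1.7/cos20.8° = 1.819 m; N'_3 = 82·cos20.8° = 76.7; c'Δl = 1.64; W sinα = 29.1
Slice 4: Δl = 2.9/cos34.8° = 3.532 m; N'_4 = 70·cos34.8° = 57.5; c'Δl = 3.18; W sinα = 39.9
Σc'Δl = 8.7 kN/m; ΣN' = 299.7 kN/m; ΣW sinα = 88.3 kN/m
Resisting = 8.7 + 299.7·tan20.8° = 8.7 + 113.8 = 122.6 kN/m
FS = 122.6 / 88.3 = 1.388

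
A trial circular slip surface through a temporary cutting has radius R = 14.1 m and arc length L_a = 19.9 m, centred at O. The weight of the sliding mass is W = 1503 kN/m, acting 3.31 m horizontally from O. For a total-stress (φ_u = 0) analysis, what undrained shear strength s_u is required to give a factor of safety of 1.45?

FS = s_u·L_a·R / (W·d), so s_u = FS·W·d / (L_a·R).
s_u = 1.45·1503·3.31 / (19.90·14.1) = 7213.6 / 280.59 = 25.71 kPa

s_u = 25.7 kPa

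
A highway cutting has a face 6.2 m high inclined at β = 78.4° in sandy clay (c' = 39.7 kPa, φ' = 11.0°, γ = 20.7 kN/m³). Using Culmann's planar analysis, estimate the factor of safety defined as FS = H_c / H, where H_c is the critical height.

FS = 1.93

H_c = (4c'/γ) · sinβ cosφ' / [1 − cos(β − φ')]
    = (4·39.7/20.7) · sin78.4°·cos11.0° / [1 − cos67.4°]
    = 7.671 · 0.9616 / 0.6157 = 11.98 m
FS = H_c / H = 11.98 / 6.2 = 1.932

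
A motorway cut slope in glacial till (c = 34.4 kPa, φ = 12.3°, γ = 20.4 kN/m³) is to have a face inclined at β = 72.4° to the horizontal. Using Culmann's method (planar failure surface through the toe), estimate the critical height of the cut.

H_c = 12.53 m

Culmann's analysis gives the critical failure plane at α_cr = (β + φ)/2 = (72.4 + 12.3)/2 = 42.4°, and the critical height
H_c = (4c/γ) · sinβ cosφ / [1 − cos(β − φ)]
    = (4·34.4/20.4) · sin72.4°·cos12.3° / [1 − cos(60.1°)]
    = 6.745 · 0.9532·0.9770 / [1 − 0.4985]
    = 6.745 · 0.9313 / 0.5015
    = 12.53 m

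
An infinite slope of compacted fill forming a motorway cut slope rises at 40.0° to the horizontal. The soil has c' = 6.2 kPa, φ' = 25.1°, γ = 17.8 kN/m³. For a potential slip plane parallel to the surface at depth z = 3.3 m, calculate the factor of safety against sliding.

For an infinite slope with a slip plane parallel to the surface (no pore pressure): FS = [c' + γz cos²β tanφ'] / [γz sinβ cosβ].
γz = 17.8·3.3 = 58.74 kN/m²
Numerator = 6.2 + 58.74·cos²40.0°·tan25.1° = 6.2 + 58.74·0.5868·0.4684 = 22.347 kPa
Denominator = 58.74·sin40.0°·cos40.0° = 58.74·0.6428·0.7660 = 28.924 kPa
FS = 22.347 / 28.924 = 0.773

FS = 0.77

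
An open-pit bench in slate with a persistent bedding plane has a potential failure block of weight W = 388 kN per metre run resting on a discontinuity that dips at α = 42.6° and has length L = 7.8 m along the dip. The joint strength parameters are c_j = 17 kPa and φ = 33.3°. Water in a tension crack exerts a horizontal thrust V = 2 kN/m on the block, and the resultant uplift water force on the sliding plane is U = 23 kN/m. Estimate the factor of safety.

FS = 1.15

Resolving the block weight along and normal to the plane and applying the Mohr–Coulomb strength on the joint:
N' = W cosα − U − V sinα = 388·cos42.6° − 23 − 2·sin42.6° = 261.3 kN/m
Driving force T = W sinα + V cosα = 388·sin42.6° + 2·cos42.6° = 264.1 kN/m
Resisting force R = c_j·L + N'·tanφ = 17·7.8 + 261.3·tan33.3° = 132.6 + 171.6 = 304.2 kN/m
FS = R / T = 304.2 / 264.1 = 1.152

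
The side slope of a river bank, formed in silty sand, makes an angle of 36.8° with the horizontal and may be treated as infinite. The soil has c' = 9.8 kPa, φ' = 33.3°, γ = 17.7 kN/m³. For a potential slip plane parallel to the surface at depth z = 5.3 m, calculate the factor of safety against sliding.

FS = 1.10

For an infinite slope with a slip plane parallel to the surface (no pore pressure): FS = [c' + γz cos²β tanφ'] / [γz sinβ cosβ].
γz = 17.7·5.3 = 93.81 kN/m²
Numerator = 9.8 + 93.81·cos²36.8°·tan33.3° = 9.8 + 93.81·0.6412·0.6569 = 49.310 kPa
Denominator = 93.81·sin36.8°·cos36.8° = 93.81·0.5990·0.8007 = 44.997 kPa
FS = 49.310 / 44.997 = 1.096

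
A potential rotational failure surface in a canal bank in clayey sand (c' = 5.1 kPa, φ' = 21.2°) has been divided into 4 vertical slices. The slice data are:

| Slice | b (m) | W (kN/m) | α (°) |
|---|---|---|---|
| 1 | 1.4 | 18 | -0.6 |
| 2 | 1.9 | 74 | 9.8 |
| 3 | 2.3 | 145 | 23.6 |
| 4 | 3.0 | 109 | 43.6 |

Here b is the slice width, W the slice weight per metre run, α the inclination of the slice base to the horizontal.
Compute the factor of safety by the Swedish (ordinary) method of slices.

Ordinary method of slices: FS = Σ[c'·Δl_i + (W_i cosα_i)·tanφ'] / Σ W_i sinα_i, with Δl_i = b_i / cosα_i.
Slice 1: Δl = 1.4/cos(-0.6°) = 1.400 m; N'_1 = 18·cos(-0.6°) = 18.0; c'Δl = 7.14; W sinα = -0.2
Slice 2: Δl = 1.9/cos9.8° = 1.928 m; N'_2 = 74·cos9.8° = 72.9; c'Δl = 9.83; W sinα = 12.6
Slice 3: Δl = 2.3/cos23.6° = 2.510 m; N'_3 = 145·cos23.6° = 132.9; c'Δl = 12.80; W sinα = 58.1
Slice 4: Δl = 3.0/cos43.6° = 4.143 m; N'_4 = 109·cos43.6° = 78.9; c'Δl = 21.13; W sinα = 75.2
Σc'Δl = 50.9 kN/m; ΣN' = 302.7 kN/m; ΣW sinα = 145.6 kN/m
Resisting = 50.9 + 302.7·tan21.2° = 50.9 + 117.4 = 168.3 kN/m
FS = 168.3 / 145.6 = 1.156

FS = 1.16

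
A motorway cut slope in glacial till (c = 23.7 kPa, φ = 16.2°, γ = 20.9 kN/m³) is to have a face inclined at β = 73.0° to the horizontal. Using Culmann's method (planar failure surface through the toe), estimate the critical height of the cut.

Culmann's analysis gives the critical failure plane at α_cr = (β + φ)/2 = (73.0 + 16.2)/2 = 44.6°, and the critical height
H_c = (4c/γ) · sinβ cosφ / [1 − cos(β − φ)]
    = (4·23.7/20.9) · sin73.0°·cos16.2° / [1 − cos(56.8°)]
    = 4.536 · 0.9563·0.9603 / [1 − 0.5476]
    = 4.536 · 0.9183 / 0.4524
    = 9.21 m

H_c = 9.21 m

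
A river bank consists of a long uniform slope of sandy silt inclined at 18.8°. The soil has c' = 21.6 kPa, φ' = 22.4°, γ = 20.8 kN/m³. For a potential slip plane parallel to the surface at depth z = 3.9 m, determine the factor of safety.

FS = 2.08

For an infinite slope with a slip plane parallel to the surface (no pore pressure): FS = [c' + γz cos²β tanφ'] / [γz sinβ cosβ].
γz = 20.8·3.9 = 81.12 kN/m²
Numerator = 21.6 + 81.12·cos²18.8°·tan22.4° = 21.6 + 81.12·0.8961·0.4122 = 51.563 kPa
Denominator = 81.12·sin18.8°·cos18.8° = 81.12·0.3223·0.9466 = 24.747 kPa
FS = 51.563 / 24.747 = 2.084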